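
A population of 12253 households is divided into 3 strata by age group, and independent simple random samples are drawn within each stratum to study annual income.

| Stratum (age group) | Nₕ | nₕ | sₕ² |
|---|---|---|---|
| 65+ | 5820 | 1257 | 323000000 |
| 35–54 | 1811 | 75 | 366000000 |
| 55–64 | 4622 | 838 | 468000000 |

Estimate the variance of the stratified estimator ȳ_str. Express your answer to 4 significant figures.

212700

Var(ȳ_str) = Σₕ Wₕ²(1 − fₕ)sₕ²/nₕ with Wₕ = Nₕ/N, N = 12253.
65+: Wₕ = 0.47498572; term = 0.47498572²·(1 − 0.21597938)·323000000/1257 = 45452.296.
35–54: Wₕ = 0.14780054; term = 0.14780054²·(1 − 0.04141358)·366000000/75 = 102188.76.
55–64: Wₕ = 0.37721374; term = 0.37721374²·(1 − 0.18130679)·468000000/838 = 65057.6.
Sum = 212698.66.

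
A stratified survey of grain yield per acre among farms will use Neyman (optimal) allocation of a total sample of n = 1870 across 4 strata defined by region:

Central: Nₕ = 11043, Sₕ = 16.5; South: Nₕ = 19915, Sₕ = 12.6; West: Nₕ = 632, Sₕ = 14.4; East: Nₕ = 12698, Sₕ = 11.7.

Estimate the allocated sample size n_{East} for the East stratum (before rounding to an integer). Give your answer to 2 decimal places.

Neyman allocation: nₕ = n·NₕSₕ / Σⱼ NⱼSⱼ.
Σ NⱼSⱼ = 11043·16.5 + 19915·12.6 + 632·14.4 + 12698·11.7 = 590805.9.
n_{East} = 1870·12698·11.7 / 590805.9 = 470.24.

470.24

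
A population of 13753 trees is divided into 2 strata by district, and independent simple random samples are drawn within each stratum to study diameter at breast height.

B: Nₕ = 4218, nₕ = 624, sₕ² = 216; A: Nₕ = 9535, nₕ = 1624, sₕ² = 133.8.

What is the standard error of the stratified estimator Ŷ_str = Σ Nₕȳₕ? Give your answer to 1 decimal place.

3385.6

Var(Ŷ_str) = Σₕ Nₕ²(1 − fₕ)sₕ²/nₕ.
B: 4218²·(1 − 624/4218)·216/624 = 5.2475165 × 10^6.
A: 9535²·(1 − 1624/9535)·133.8/1624 = 6.2147286 × 10^6.
Sum = 1.1462245 × 10^7.
SE = √(1.1462245 × 10^7) = 3385.6.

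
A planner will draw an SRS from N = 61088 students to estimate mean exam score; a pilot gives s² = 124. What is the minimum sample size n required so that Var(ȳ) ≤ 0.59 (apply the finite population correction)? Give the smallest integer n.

210

Without fpc, n₀ = s²/D = 124/0.59 = 210.1695.
With fpc, (1 − n/N)·s²/n ≤ D requires n ≥ n₀/(1 + n₀/N) = 210.1695/(1 + 210.1695/61088) = 209.4489.
Rounding up, n = 210.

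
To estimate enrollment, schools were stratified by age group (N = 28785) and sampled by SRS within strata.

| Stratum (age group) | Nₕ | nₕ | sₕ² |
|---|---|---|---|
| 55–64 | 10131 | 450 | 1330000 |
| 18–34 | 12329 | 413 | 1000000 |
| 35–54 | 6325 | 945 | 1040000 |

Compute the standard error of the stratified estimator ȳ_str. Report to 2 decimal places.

28.71

Var(ȳ_str) = Σₕ Wₕ²(1 − fₕ)sₕ²/nₕ with Wₕ = Nₕ/N, N = 28785.
55–64: Wₕ = 0.35195414; term = 0.35195414²·(1 − 0.04441812)·1330000/450 = 349.84784.
18–34: Wₕ = 0.42831336; term = 0.42831336²·(1 − 0.03349826)·1000000/413 = 429.31477.
35–54: Wₕ = 0.21973250; term = 0.21973250²·(1 − 0.14940711)·1040000/945 = 45.197235.
Sum = 824.35985.
SE = √(824.35985) = 28.71.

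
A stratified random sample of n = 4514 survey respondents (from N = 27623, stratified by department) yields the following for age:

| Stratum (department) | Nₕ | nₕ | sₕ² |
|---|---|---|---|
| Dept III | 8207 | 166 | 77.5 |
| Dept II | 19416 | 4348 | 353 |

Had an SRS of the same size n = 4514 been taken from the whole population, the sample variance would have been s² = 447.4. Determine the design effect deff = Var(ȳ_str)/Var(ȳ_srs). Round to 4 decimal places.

Var(ȳ_str) = Σ Wₕ²(1−fₕ)sₕ²/nₕ with Wₕ = Nₕ/27623:
  Dept III: (8207/27623)²·(1−166/8207)·77.5/166 = 0.040378151
  Dept II: (19416/27623)²·(1−4348/19416)·353/4348 = 0.031128548
  → Var(ȳ_str) = 0.071506699.
Var(ȳ_srs) = (1 − 4514/27623)·447.4/4514 = 0.08291722.
deff = 0.071506699 / 0.08291722 = 0.8624.

0.8624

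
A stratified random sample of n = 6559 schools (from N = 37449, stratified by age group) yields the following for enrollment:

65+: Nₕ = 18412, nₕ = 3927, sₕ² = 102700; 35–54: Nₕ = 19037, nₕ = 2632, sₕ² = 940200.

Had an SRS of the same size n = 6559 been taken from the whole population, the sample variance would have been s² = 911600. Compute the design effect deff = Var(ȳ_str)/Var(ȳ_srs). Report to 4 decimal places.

0.7373

Var(ȳ_str) = Σ Wₕ²(1−fₕ)sₕ²/nₕ with Wₕ = Nₕ/37449:
  65+: (18412/37449)²·(1−3927/18412)·102700/3927 = 4.9733447
  35–54: (19037/37449)²·(1−2632/19037)·940200/2632 = 79.547888
  → Var(ȳ_str) = 84.521233.
Var(ȳ_srs) = (1 − 6559/37449)·911600/6559 = 114.64216.
deff = 84.521233 / 114.64216 = 0.7373.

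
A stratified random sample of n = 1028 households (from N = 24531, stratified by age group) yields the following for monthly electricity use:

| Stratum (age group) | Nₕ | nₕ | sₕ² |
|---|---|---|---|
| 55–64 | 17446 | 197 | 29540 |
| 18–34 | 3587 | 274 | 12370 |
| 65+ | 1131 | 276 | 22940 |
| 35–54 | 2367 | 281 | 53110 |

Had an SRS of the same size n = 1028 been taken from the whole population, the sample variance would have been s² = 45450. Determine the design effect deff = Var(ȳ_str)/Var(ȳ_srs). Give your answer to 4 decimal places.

Var(ȳ_str) = Σ Wₕ²(1−fₕ)sₕ²/nₕ with Wₕ = Nₕ/24531:
  55–64: (17446/24531)²·(1−197/17446)·29540/197 = 74.984854
  18–34: (3587/24531)²·(1−274/3587)·12370/274 = 0.89154125
  65+: (1131/24531)²·(1−276/1131)·22940/276 = 0.13356189
  35–54: (2367/24531)²·(1−281/2367)·53110/281 = 1.5507866
  → Var(ȳ_str) = 77.560744.
Var(ȳ_srs) = (1 − 1028/24531)·45450/1028 = 42.359305.
deff = 77.560744 / 42.359305 = 1.8310.

1.8310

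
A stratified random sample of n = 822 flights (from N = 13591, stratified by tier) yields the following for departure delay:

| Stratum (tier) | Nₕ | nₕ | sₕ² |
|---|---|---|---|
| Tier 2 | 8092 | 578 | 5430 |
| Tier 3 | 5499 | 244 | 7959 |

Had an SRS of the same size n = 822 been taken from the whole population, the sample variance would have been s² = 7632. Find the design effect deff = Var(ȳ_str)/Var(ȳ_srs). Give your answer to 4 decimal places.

Var(ȳ_str) = Σ Wₕ²(1−fₕ)sₕ²/nₕ with Wₕ = Nₕ/13591:
  Tier 2: (8092/13591)²·(1−578/8092)·5430/578 = 3.092404
  Tier 3: (5499/13591)²·(1−244/5499)·7959/244 = 5.1029615
  → Var(ȳ_str) = 8.1953655.
Var(ȳ_srs) = (1 − 822/13591)·7632/822 = 8.7231234.
deff = 8.1953655 / 8.7231234 = 0.9395.

0.9395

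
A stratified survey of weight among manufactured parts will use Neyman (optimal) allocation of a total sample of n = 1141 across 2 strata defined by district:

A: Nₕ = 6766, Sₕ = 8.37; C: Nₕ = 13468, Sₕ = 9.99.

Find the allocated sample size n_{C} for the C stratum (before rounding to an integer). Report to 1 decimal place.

803.0

Neyman allocation: nₕ = n·NₕSₕ / Σⱼ NⱼSⱼ.
Σ NⱼSⱼ = 6766·8.37 + 13468·9.99 = 191176.74.
n_{C} = 1141·13468·9.99 / 191176.74 = 803.0.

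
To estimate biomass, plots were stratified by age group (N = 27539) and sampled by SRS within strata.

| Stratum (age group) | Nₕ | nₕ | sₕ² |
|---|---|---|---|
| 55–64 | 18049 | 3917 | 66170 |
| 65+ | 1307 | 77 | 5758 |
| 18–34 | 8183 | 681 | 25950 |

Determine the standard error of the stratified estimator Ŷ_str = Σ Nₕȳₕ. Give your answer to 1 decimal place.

Var(Ŷ_str) = Σₕ Nₕ²(1 − fₕ)sₕ²/nₕ.
55–64: 18049²·(1 − 3917/18049)·66170/3917 = 4.3088794 × 10^9.
65+: 1307²·(1 − 77/1307)·5758/77 = 1.2021582 × 10^8.
18–34: 8183²·(1 − 681/8183)·25950/681 = 2.3392674 × 10^9.
Sum = 6.7683626 × 10^9.
SE = √(6.7683626 × 10^9) = 82270.1.

82270.1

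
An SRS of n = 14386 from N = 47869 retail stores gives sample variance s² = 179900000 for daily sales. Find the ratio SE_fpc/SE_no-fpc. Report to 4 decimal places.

0.8363

f = n/N = 14386/47869 = 0.30052853.
SE_no-fpc = √(s²/n) = 111.82671; SE_fpc = √((1−f)s²/n) = 93.525612.
Ratio = √(1−f) = 0.83634411.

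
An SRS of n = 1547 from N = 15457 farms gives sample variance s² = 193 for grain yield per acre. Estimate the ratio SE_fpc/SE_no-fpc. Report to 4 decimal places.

0.9486

f = n/N = 1547/15457 = 0.10008410.
SE_no-fpc = √(s²/n) = 0.35321041; SE_fpc = √((1−f)s²/n) = 0.33506916.
Ratio = √(1−f) = 0.94863897.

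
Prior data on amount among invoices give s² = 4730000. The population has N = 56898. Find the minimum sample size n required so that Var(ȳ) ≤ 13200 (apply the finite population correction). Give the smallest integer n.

Without fpc, n₀ = s²/D = 4730000/13200 = 358.3333.
With fpc, (1 − n/N)·s²/n ≤ D requires n ≥ n₀/(1 + n₀/N) = 358.3333/(1 + 358.3333/56898) = 356.0907.
Rounding up, n = 357.

357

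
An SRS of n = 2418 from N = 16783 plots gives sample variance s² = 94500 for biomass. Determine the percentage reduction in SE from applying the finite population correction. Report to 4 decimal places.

7.4838

f = n/N = 2418/16783 = 0.14407436.
SE_no-fpc = √(s²/n) = 6.2515507; SE_fpc = √((1−f)s²/n) = 5.7837002.
Ratio = √(1−f) = 0.92516249. Reduction = 100·(1 − 0.92516249) = 7.4838%.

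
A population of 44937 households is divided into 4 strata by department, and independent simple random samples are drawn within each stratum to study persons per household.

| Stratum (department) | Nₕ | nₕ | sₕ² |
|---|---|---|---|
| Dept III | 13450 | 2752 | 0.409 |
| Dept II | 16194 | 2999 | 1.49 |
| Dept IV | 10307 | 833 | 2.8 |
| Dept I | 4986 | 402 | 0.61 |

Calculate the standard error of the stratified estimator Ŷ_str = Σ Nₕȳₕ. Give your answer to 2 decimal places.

Var(Ŷ_str) = Σₕ Nₕ²(1 − fₕ)sₕ²/nₕ.
Dept III: 13450²·(1 − 2752/13450)·0.409/2752 = 21384.532.
Dept II: 16194²·(1 − 2999/16194)·1.49/2999 = 106163.04.
Dept IV: 10307²·(1 − 833/10307)·2.8/833 = 328230.31.
Dept I: 4986²·(1 − 402/4986)·0.61/402 = 34681.723.
Sum = 490459.61.
SE = √(490459.61) = 700.33.

700.33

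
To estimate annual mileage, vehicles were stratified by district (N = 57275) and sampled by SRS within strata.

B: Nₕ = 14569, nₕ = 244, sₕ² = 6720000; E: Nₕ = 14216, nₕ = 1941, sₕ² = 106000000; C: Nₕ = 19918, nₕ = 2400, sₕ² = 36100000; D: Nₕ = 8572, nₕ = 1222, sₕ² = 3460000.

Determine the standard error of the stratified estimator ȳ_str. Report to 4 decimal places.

79.4448

Var(ȳ_str) = Σₕ Wₕ²(1 − fₕ)sₕ²/nₕ with Wₕ = Nₕ/N, N = 57275.
B: Wₕ = 0.25436927; term = 0.25436927²·(1 − 0.01674789)·6720000/244 = 1752.1594.
E: Wₕ = 0.24820602; term = 0.24820602²·(1 − 0.13653630)·106000000/1941 = 2905.0195.
C: Wₕ = 0.34776080; term = 0.34776080²·(1 − 0.12049403)·36100000/2400 = 1599.9117.
D: Wₕ = 0.14966390; term = 0.14966390²·(1 − 0.14255716)·3460000/1222 = 54.380625.
Sum = 6311.4712.
SE = √(6311.4712) = 79.4448.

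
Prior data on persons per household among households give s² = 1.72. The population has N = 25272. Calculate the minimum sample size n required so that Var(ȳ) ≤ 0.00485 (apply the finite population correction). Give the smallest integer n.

350

Without fpc, n₀ = s²/D = 1.72/0.00485 = 354.6392.
With fpc, (1 − n/N)·s²/n ≤ D requires n ≥ n₀/(1 + n₀/N) = 354.6392/(1 + 354.6392/25272) = 349.7315.
Rounding up, n = 350.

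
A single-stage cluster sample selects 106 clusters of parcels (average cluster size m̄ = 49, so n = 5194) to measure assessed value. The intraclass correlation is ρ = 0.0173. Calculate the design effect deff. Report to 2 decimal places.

deff = 1 + (49 − 1)·0.0173 = 1 + 0.8304 = 1.8304.

1.83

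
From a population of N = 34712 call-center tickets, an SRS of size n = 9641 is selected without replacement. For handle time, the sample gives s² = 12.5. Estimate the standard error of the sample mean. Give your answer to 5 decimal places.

0.03060

Under SRS without replacement, Var(ȳ) = (1 − f)·s²/n with f = n/N = 9641/34712 = 0.27774257.
Var(ȳ) = (1 − 0.27774257)·12.5/9641 = 0.72225743·0.001296546 = 9.3643999 × 10^-4.
SE(ȳ) = √(9.3643999 × 10^-4) = 0.03060.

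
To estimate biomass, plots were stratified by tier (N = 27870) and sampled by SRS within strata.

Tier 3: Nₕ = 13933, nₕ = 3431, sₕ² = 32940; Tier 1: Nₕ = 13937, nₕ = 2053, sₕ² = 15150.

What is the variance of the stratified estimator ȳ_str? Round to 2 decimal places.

Var(ȳ_str) = Σₕ Wₕ²(1 − fₕ)sₕ²/nₕ with Wₕ = Nₕ/N, N = 27870.
Tier 3: Wₕ = 0.49992824; term = 0.49992824²·(1 − 0.24624991)·32940/3431 = 1.8086128.
Tier 1: Wₕ = 0.50007176; term = 0.50007176²·(1 − 0.14730573)·15150/2053 = 1.5735541.
Sum = 3.3821669.

3.38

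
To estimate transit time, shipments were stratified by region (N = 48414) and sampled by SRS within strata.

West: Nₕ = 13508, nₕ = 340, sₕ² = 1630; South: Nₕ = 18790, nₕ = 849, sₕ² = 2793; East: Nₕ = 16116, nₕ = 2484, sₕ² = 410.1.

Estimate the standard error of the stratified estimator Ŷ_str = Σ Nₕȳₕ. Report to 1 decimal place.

44699.3

Var(Ŷ_str) = Σₕ Nₕ²(1 − fₕ)sₕ²/nₕ.
West: 13508²·(1 − 340/13508)·1630/340 = 8.5274574 × 10^8.
South: 18790²·(1 − 849/18790)·2793/849 = 1.1090131 × 10^9.
East: 16116²·(1 − 2484/16116)·410.1/2484 = 3.6270623 × 10^7.
Sum = 1.9980295 × 10^9.
SE = √(1.9980295 × 10^9) = 44699.3.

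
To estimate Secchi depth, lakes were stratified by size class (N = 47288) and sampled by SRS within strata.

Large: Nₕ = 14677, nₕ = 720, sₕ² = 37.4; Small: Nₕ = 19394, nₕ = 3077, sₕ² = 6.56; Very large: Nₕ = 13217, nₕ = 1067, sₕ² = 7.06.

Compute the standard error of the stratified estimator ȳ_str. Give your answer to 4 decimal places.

0.0744

Var(ȳ_str) = Σₕ Wₕ²(1 − fₕ)sₕ²/nₕ with Wₕ = Nₕ/N, N = 47288.
Large: Wₕ = 0.31037473; term = 0.31037473²·(1 − 0.04905635)·37.4/720 = 0.0047584618.
Small: Wₕ = 0.41012519; term = 0.41012519²·(1 − 0.15865732)·6.56/3077 = 3.0170476 × 10^-4.
Very large: Wₕ = 0.27950008; term = 0.27950008²·(1 − 0.08072936)·7.06/1067 = 4.7516841 × 10^-4.
Sum = 0.005535335.
SE = √(0.005535335) = 0.0744.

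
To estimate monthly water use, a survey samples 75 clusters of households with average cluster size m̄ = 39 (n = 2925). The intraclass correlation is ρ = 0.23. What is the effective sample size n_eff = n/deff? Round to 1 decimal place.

deff = 1 + (39 − 1)·0.23 = 1 + 8.74 = 9.74.
n_eff = 2925 / 9.74 = 300.3.

300.3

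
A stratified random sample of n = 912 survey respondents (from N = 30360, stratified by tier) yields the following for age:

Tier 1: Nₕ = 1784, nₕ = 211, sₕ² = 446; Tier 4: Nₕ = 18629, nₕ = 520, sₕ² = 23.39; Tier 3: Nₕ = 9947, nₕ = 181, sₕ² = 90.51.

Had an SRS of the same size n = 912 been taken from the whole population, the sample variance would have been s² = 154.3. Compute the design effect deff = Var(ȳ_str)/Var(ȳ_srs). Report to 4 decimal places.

Var(ȳ_str) = Σ Wₕ²(1−fₕ)sₕ²/nₕ with Wₕ = Nₕ/30360:
  Tier 1: (1784/30360)²·(1−211/1784)·446/211 = 0.006435354
  Tier 4: (18629/30360)²·(1−520/18629)·23.39/520 = 0.016462938
  Tier 3: (9947/30360)²·(1−181/9947)·90.51/181 = 0.052701538
  → Var(ȳ_str) = 0.07559983.
Var(ȳ_srs) = (1 − 912/30360)·154.3/912 = 0.16410625.
deff = 0.07559983 / 0.16410625 = 0.4607.

0.4607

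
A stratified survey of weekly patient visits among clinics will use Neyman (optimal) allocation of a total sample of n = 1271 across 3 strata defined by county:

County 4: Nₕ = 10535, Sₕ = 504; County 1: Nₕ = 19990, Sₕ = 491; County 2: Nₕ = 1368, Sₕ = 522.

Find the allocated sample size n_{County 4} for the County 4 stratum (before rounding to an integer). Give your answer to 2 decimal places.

426.08

Neyman allocation: nₕ = n·NₕSₕ / Σⱼ NⱼSⱼ.
Σ NⱼSⱼ = 10535·504 + 19990·491 + 1368·522 = 1.5838826 × 10^7.
n_{County 4} = 1271·10535·504 / (1.5838826 × 10^7) = 426.08.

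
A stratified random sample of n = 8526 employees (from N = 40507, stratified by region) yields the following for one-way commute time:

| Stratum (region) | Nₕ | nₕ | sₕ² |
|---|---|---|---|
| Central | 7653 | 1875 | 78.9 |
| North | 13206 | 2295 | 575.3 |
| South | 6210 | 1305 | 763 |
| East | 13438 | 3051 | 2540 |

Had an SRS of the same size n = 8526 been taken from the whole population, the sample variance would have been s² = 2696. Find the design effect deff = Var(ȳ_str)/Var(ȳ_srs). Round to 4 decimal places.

Var(ȳ_str) = Σ Wₕ²(1−fₕ)sₕ²/nₕ with Wₕ = Nₕ/40507:
  Central: (7653/40507)²·(1−1875/7653)·78.9/1875 = 0.0011340307
  North: (13206/40507)²·(1−2295/13206)·575.3/2295 = 0.022013413
  South: (6210/40507)²·(1−1305/6210)·763/1305 = 0.010853867
  East: (13438/40507)²·(1−3051/13438)·2540/3051 = 0.070820032
  → Var(ȳ_str) = 0.10482134.
Var(ȳ_srs) = (1 − 8526/40507)·2696/8526 = 0.24965284.
deff = 0.10482134 / 0.24965284 = 0.4199.

0.4199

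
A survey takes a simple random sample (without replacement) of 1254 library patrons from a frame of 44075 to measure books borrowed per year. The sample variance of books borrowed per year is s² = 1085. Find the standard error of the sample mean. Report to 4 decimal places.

0.9169

Under SRS without replacement, Var(ȳ) = (1 − f)·s²/n with f = n/N = 1254/44075 = 0.02845150.
Var(ȳ) = (1 − 0.02845150)·1085/1254 = 0.97154850·0.86523126 = 0.84061413.
SE(ȳ) = √(0.84061413) = 0.9169.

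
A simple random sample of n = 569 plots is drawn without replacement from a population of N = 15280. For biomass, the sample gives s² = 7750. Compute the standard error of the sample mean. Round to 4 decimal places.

Under SRS without replacement, Var(ȳ) = (1 − f)·s²/n with f = n/N = 569/15280 = 0.03723822.
Var(ȳ) = (1 − 0.03723822)·7750/569 = 0.96276178·13.620387 = 13.113188.
SE(ȳ) = √(13.113188) = 3.6212.

3.6212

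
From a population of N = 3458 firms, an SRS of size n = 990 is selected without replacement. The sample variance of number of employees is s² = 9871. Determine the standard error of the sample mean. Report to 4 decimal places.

2.6676

Under SRS without replacement, Var(ȳ) = (1 − f)·s²/n with f = n/N = 990/3458 = 0.28629265.
Var(ȳ) = (1 − 0.28629265)·9871/990 = 0.71370735·9.9707071 = 7.1161669.
SE(ȳ) = √(7.1161669) = 2.6676.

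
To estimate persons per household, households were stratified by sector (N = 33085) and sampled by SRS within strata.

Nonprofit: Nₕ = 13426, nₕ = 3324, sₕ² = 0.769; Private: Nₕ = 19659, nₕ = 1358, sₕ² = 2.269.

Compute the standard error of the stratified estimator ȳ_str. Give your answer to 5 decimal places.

0.02404

Var(ȳ_str) = Σₕ Wₕ²(1 − fₕ)sₕ²/nₕ with Wₕ = Nₕ/N, N = 33085.
Nonprofit: Wₕ = 0.40580323; term = 0.40580323²·(1 − 0.24757932)·0.769/3324 = 2.8665337 × 10^-5.
Private: Wₕ = 0.59419677; term = 0.59419677²·(1 − 0.06907778)·2.269/1358 = 5.4917239 × 10^-4.
Sum = 5.7783773 × 10^-4.
SE = √(5.7783773 × 10^-4) = 0.02404.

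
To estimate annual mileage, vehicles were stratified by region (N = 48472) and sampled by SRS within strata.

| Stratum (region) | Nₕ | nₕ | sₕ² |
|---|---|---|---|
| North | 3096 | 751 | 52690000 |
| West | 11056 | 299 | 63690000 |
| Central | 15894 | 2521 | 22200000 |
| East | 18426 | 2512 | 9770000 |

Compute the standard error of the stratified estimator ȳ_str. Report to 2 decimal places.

110.82

Var(ȳ_str) = Σₕ Wₕ²(1 − fₕ)sₕ²/nₕ with Wₕ = Nₕ/N, N = 48472.
North: Wₕ = 0.06387193; term = 0.06387193²·(1 − 0.24257106)·52690000/751 = 216.79546.
West: Wₕ = 0.22809044; term = 0.22809044²·(1 − 0.02704414)·63690000/299 = 10782.2.
Central: Wₕ = 0.32790064; term = 0.32790064²·(1 − 0.15861331)·22200000/2521 = 796.63669.
East: Wₕ = 0.38013699; term = 0.38013699²·(1 − 0.13632910)·9770000/2512 = 485.40413.
Sum = 12281.036.
SE = √(12281.036) = 110.82.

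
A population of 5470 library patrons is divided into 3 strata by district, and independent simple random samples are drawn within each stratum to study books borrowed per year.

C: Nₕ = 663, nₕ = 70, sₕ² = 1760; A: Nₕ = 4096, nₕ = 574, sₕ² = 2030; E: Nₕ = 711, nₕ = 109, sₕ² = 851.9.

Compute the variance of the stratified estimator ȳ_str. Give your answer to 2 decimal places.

2.15

Var(ȳ_str) = Σₕ Wₕ²(1 − fₕ)sₕ²/nₕ with Wₕ = Nₕ/N, N = 5470.
C: Wₕ = 0.12120658; term = 0.12120658²·(1 − 0.10558069)·1760/70 = 0.33037578.
A: Wₕ = 0.74881170; term = 0.74881170²·(1 − 0.14013672)·2030/574 = 1.7051351.
E: Wₕ = 0.12998172; term = 0.12998172²·(1 − 0.15330520)·851.9/109 = 0.11180303.
Sum = 2.1473139.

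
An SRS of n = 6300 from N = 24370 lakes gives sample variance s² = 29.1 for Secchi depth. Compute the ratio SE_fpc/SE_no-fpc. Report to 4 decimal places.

f = n/N = 6300/24370 = 0.25851457.
SE_no-fpc = √(s²/n) = 0.067963576; SE_fpc = √((1−f)s²/n) = 0.058523128.
Ratio = √(1−f) = 0.86109548.

0.8611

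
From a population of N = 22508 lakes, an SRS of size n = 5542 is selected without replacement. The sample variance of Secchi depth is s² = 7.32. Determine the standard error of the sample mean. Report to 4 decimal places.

Under SRS without replacement, Var(ȳ) = (1 − f)·s²/n with f = n/N = 5542/22508 = 0.24622356.
Var(ȳ) = (1 − 0.24622356)·7.32/5542 = 0.75377644·0.0013208228 = 9.9560511 × 10^-4.
SE(ȳ) = √(9.9560511 × 10^-4) = 0.0316.

0.0316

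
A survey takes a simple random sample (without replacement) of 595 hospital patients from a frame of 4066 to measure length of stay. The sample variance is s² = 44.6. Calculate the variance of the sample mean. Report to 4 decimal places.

0.0640

Under SRS without replacement, Var(ȳ) = (1 − f)·s²/n with f = n/N = 595/4066 = 0.14633546.
Var(ȳ) = (1 − 0.14633546)·44.6/595 = 0.85366454·0.074957983 = 0.063988972.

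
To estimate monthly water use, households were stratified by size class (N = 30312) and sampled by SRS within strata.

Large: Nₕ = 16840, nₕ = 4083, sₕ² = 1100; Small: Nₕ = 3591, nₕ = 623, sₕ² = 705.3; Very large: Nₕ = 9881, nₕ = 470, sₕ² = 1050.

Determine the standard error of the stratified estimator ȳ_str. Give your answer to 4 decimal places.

0.5497

Var(ȳ_str) = Σₕ Wₕ²(1 − fₕ)sₕ²/nₕ with Wₕ = Nₕ/N, N = 30312.
Large: Wₕ = 0.55555556; term = 0.55555556²·(1 − 0.24245843)·1100/4083 = 0.062990458.
Small: Wₕ = 0.11846793; term = 0.11846793²·(1 − 0.17348928)·705.3/623 = 0.013132154.
Very large: Wₕ = 0.32597651; term = 0.32597651²·(1 − 0.04756604)·1050/470 = 0.22609915.
Sum = 0.30222176.
SE = √(0.30222176) = 0.5497.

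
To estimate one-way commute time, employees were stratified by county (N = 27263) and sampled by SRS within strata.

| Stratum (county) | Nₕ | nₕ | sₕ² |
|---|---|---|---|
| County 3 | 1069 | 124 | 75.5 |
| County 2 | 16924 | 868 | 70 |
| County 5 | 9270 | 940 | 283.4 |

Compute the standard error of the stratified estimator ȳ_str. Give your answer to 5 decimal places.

Var(ȳ_str) = Σₕ Wₕ²(1 − fₕ)sₕ²/nₕ with Wₕ = Nₕ/N, N = 27263.
County 3: Wₕ = 0.03921065; term = 0.03921065²·(1 − 0.11599626)·75.5/124 = 8.2753714 × 10^-4.
County 2: Wₕ = 0.62076807; term = 0.62076807²·(1 − 0.05128811)·70/868 = 0.029482982.
County 5: Wₕ = 0.34002127; term = 0.34002127²·(1 − 0.10140237)·283.4/940 = 0.031321997.
Sum = 0.061632516.
SE = √(0.061632516) = 0.24826.

0.24826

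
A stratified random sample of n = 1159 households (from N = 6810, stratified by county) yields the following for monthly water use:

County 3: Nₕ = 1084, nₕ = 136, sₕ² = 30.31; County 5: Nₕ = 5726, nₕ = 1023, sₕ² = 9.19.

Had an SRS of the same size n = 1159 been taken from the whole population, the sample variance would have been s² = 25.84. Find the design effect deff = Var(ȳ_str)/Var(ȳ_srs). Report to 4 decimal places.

0.5489

Var(ȳ_str) = Σ Wₕ²(1−fₕ)sₕ²/nₕ with Wₕ = Nₕ/6810:
  County 3: (1084/6810)²·(1−136/1084)·30.31/136 = 0.0049384473
  County 5: (5726/6810)²·(1−1023/5726)·9.19/1023 = 0.0052164131
  → Var(ȳ_str) = 0.01015486.
Var(ȳ_srs) = (1 − 1159/6810)·25.84/1159 = 0.018500662.
deff = 0.01015486 / 0.018500662 = 0.5489.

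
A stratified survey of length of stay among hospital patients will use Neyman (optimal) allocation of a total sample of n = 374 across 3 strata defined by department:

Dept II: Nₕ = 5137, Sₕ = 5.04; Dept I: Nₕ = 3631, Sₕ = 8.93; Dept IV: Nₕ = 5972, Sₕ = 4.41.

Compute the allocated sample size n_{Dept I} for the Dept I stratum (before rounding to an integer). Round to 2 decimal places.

Neyman allocation: nₕ = n·NₕSₕ / Σⱼ NⱼSⱼ.
Σ NⱼSⱼ = 5137·5.04 + 3631·8.93 + 5972·4.41 = 84651.83.
n_{Dept I} = 374·3631·8.93 / 84651.83 = 143.26.

143.26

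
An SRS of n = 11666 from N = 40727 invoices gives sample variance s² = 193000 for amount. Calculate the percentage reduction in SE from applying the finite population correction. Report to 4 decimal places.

15.5277

f = n/N = 11666/40727 = 0.28644388.
SE_no-fpc = √(s²/n) = 4.0674073; SE_fpc = √((1−f)s²/n) = 3.4358305.
Ratio = √(1−f) = 0.84472251. Reduction = 100·(1 − 0.84472251) = 15.5277%.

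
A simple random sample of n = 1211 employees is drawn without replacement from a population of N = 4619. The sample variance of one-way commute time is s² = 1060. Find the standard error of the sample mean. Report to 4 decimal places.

0.8036

Under SRS without replacement, Var(ȳ) = (1 − f)·s²/n with f = n/N = 1211/4619 = 0.26217796.
Var(ȳ) = (1 − 0.26217796)·1060/1211 = 0.73782204·0.87530966 = 0.64582276.
SE(ȳ) = √(0.64582276) = 0.8036.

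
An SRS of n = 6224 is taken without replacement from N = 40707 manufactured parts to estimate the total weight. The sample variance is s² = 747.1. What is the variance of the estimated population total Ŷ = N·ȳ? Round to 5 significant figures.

Var(Ŷ) = N²·Var(ȳ) = N²·(1 − n/N)·s²/n.
f = 6224/40707 = 0.15289754; Var(ȳ) = 0.84710246·747.1/6224 = 0.10168224.
Var(Ŷ) = 40707² · 0.10168224 = 1.6849356 × 10^8.

1.6849 × 10^8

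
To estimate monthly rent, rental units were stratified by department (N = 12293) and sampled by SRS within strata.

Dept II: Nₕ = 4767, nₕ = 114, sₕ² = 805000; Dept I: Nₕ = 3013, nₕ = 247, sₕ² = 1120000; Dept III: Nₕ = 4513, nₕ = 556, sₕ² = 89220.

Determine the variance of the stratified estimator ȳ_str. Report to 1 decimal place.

1305.5

Var(ȳ_str) = Σₕ Wₕ²(1 − fₕ)sₕ²/nₕ with Wₕ = Nₕ/N, N = 12293.
Dept II: Wₕ = 0.38778166; term = 0.38778166²·(1 − 0.02391441)·805000/114 = 1036.4622.
Dept I: Wₕ = 0.24509884; term = 0.24509884²·(1 − 0.08197809)·1120000/247 = 250.06713.
Dept III: Wₕ = 0.36711950; term = 0.36711950²·(1 − 0.12319965)·89220/556 = 18.962825.
Sum = 1305.4922.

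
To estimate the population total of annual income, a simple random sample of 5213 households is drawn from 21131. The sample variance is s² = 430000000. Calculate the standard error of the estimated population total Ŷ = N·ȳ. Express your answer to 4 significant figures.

Var(Ŷ) = N²·Var(ȳ) = N²·(1 − n/N)·s²/n.
f = 5213/21131 = 0.24669916; Var(ȳ) = 0.75330084·430000000/5213 = 62136.843.
Var(Ŷ) = 21131² · 62136.843 = 2.7745291 × 10^13.
SE(Ŷ) = √(2.7745291 × 10^13) = 5.267 × 10^6.

5.267 × 10^6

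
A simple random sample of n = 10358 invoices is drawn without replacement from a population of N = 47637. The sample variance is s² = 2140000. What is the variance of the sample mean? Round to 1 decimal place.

Under SRS without replacement, Var(ȳ) = (1 − f)·s²/n with f = n/N = 10358/47637 = 0.21743603.
Var(ȳ) = (1 − 0.21743603)·2140000/10358 = 0.78256397·206.60359 = 161.68053.

161.7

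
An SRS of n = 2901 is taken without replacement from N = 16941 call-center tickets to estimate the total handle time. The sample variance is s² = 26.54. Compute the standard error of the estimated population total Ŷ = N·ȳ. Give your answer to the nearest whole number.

1475

Var(Ŷ) = N²·Var(ȳ) = N²·(1 − n/N)·s²/n.
f = 2901/16941 = 0.17124137; Var(ȳ) = 0.82875863·26.54/2901 = 0.0075819559.
Var(Ŷ) = 16941² · 0.0075819559 = 2.1760022 × 10^6.
SE(Ŷ) = √(2.1760022 × 10^6) = 1475.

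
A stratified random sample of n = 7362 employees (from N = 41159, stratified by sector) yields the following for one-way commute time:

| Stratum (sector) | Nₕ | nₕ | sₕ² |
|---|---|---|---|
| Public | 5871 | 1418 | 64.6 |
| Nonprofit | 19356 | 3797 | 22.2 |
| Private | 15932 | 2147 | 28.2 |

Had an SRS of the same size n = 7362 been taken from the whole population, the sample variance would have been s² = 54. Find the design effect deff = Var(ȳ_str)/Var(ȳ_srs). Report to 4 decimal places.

0.5720

Var(ȳ_str) = Σ Wₕ²(1−fₕ)sₕ²/nₕ with Wₕ = Nₕ/41159:
  Public: (5871/41159)²·(1−1418/5871)·64.6/1418 = 7.0305845 × 10^-4
  Nonprofit: (19356/41159)²·(1−3797/19356)·22.2/3797 = 0.0010393936
  Private: (15932/41159)²·(1−2147/15932)·28.2/2147 = 0.0017028034
  → Var(ȳ_str) = 0.0034452555.
Var(ȳ_srs) = (1 − 7362/41159)·54/7362 = 0.0060229781.
deff = 0.0034452555 / 0.0060229781 = 0.5720.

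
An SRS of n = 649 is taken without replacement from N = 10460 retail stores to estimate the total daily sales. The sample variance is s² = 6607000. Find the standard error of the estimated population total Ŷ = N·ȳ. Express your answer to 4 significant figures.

Var(Ŷ) = N²·Var(ȳ) = N²·(1 − n/N)·s²/n.
f = 649/10460 = 0.06204589; Var(ȳ) = 0.93795411·6607000/649 = 9548.633.
Var(Ŷ) = 10460² · 9548.633 = 1.0447312 × 10^12.
SE(Ŷ) = √(1.0447312 × 10^12) = 1.022 × 10^6.

1.022 × 10^6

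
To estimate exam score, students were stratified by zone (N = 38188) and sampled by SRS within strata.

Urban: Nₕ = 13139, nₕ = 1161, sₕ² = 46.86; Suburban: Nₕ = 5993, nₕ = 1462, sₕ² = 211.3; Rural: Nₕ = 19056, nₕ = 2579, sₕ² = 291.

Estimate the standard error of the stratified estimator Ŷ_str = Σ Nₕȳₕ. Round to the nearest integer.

6761

Var(Ŷ_str) = Σₕ Nₕ²(1 − fₕ)sₕ²/nₕ.
Urban: 13139²·(1 − 1161/13139)·46.86/1161 = 6.3520906 × 10^6.
Suburban: 5993²·(1 − 1462/5993)·211.3/1462 = 3.9245554 × 10^6.
Rural: 19056²·(1 − 2579/19056)·291/2579 = 3.5428399 × 10^7.
Sum = 4.5705045 × 10^7.
SE = √(4.5705045 × 10^7) = 6761.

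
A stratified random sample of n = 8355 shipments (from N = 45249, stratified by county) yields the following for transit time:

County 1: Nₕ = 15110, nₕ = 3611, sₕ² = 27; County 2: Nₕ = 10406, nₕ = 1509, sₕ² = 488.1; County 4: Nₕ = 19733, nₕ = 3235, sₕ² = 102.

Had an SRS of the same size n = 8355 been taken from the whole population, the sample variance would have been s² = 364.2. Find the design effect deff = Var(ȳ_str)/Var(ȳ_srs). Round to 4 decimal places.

0.5704

Var(ȳ_str) = Σ Wₕ²(1−fₕ)sₕ²/nₕ with Wₕ = Nₕ/45249:
  County 1: (15110/45249)²·(1−3611/15110)·27/3611 = 6.3451639 × 10^-4
  County 2: (10406/45249)²·(1−1509/10406)·488.1/1509 = 0.014626116
  County 4: (19733/45249)²·(1−3235/19733)·102/3235 = 0.0050133997
  → Var(ȳ_str) = 0.020274032.
Var(ȳ_srs) = (1 − 8355/45249)·364.2/8355 = 0.035541868.
deff = 0.020274032 / 0.035541868 = 0.5704.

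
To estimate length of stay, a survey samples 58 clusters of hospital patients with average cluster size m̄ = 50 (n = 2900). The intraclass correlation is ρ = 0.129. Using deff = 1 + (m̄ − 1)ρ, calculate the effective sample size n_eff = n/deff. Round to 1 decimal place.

396.1

deff = 1 + (50 − 1)·0.129 = 1 + 6.321 = 7.321.
n_eff = 2900 / 7.321 = 396.1.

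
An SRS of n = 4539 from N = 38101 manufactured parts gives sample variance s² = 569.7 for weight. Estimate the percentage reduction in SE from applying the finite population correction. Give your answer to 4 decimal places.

6.1454

f = n/N = 4539/38101 = 0.11913073.
SE_no-fpc = √(s²/n) = 0.35427705; SE_fpc = √((1−f)s²/n) = 0.33250543.
Ratio = √(1−f) = 0.93854636. Reduction = 100·(1 − 0.93854636) = 6.1454%.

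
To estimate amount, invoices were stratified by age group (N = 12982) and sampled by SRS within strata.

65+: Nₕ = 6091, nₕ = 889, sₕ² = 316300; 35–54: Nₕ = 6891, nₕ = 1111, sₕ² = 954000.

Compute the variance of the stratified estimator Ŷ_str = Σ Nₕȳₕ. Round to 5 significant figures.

4.5475 × 10^10

Var(Ŷ_str) = Σₕ Nₕ²(1 − fₕ)sₕ²/nₕ.
65+: 6091²·(1 − 889/6091)·316300/889 = 1.1273438 × 10^10.
35–54: 6891²·(1 − 1111/6891)·954000/1111 = 3.4201441 × 10^10.
Sum = 4.5474879 × 10^10.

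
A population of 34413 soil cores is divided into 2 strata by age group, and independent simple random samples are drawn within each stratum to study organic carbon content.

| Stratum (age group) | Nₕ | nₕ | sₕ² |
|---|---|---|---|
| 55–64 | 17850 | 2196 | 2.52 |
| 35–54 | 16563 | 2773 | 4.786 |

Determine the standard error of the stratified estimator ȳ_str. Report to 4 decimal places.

0.0246

Var(ȳ_str) = Σₕ Wₕ²(1 − fₕ)sₕ²/nₕ with Wₕ = Nₕ/N, N = 34413.
55–64: Wₕ = 0.51869933; term = 0.51869933²·(1 − 0.12302521)·2.52/2196 = 2.7076136 × 10^-4.
35–54: Wₕ = 0.48130067; term = 0.48130067²·(1 − 0.16742136)·4.786/2773 = 3.3287488 × 10^-4.
Sum = 6.0363624 × 10^-4.
SE = √(6.0363624 × 10^-4) = 0.0246.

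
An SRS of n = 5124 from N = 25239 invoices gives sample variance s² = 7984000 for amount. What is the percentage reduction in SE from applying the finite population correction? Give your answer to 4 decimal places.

f = n/N = 5124/25239 = 0.20301914.
SE_no-fpc = √(s²/n) = 39.473506; SE_fpc = √((1−f)s²/n) = 35.239493.
Ratio = √(1−f) = 0.89273785. Reduction = 100·(1 − 0.89273785) = 10.7262%.

10.7262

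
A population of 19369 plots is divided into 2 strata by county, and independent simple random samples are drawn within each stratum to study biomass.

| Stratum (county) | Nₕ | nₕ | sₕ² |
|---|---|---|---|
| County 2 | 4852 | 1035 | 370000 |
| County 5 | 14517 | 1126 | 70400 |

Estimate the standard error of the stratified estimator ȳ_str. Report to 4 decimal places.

7.0743

Var(ȳ_str) = Σₕ Wₕ²(1 − fₕ)sₕ²/nₕ with Wₕ = Nₕ/N, N = 19369.
County 2: Wₕ = 0.25050338; term = 0.25050338²·(1 − 0.21331410)·370000/1035 = 17.647774.
County 5: Wₕ = 0.74949662; term = 0.74949662²·(1 − 0.07756424)·70400/1126 = 32.39737.
Sum = 50.045144.
SE = √(50.045144) = 7.0743.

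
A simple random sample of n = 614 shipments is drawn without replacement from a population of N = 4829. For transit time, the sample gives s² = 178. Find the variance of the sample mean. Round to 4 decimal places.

Under SRS without replacement, Var(ȳ) = (1 − f)·s²/n with f = n/N = 614/4829 = 0.12714848.
Var(ȳ) = (1 − 0.12714848)·178/614 = 0.87285152·0.28990228 = 0.25304165.

0.2530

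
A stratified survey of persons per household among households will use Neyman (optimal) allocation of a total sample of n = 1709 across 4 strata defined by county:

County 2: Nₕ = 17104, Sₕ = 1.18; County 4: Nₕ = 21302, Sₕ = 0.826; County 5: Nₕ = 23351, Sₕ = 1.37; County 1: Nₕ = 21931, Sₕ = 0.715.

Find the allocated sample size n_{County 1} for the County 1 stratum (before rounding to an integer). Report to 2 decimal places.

313.61

Neyman allocation: nₕ = n·NₕSₕ / Σⱼ NⱼSⱼ.
Σ NⱼSⱼ = 17104·1.18 + 21302·0.826 + 23351·1.37 + 21931·0.715 = 85449.707.
n_{County 1} = 1709·21931·0.715 / 85449.707 = 313.61.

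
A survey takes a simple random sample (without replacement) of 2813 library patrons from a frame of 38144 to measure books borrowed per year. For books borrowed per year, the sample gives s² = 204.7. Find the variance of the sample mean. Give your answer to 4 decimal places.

0.0674

Under SRS without replacement, Var(ȳ) = (1 − f)·s²/n with f = n/N = 2813/38144 = 0.07374685.
Var(ȳ) = (1 − 0.07374685)·204.7/2813 = 0.92625315·0.072769285 = 0.06740278.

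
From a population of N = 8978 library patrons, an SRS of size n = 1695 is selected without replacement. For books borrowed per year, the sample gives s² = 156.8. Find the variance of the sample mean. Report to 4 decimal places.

Under SRS without replacement, Var(ȳ) = (1 − f)·s²/n with f = n/N = 1695/8978 = 0.18879483.
Var(ȳ) = (1 − 0.18879483)·156.8/1695 = 0.81120517·0.092507375 = 0.07504246.

0.0750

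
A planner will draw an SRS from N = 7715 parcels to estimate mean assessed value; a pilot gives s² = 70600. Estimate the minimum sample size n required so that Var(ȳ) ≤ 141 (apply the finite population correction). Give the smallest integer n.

Without fpc, n₀ = s²/D = 70600/141 = 500.7092.
With fpc, (1 − n/N)·s²/n ≤ D requires n ≥ n₀/(1 + n₀/N) = 500.7092/(1 + 500.7092/7715) = 470.1933.
Rounding up, n = 471.

471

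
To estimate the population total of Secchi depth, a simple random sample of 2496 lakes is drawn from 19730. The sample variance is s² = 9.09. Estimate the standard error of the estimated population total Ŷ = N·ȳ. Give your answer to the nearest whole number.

Var(Ŷ) = N²·Var(ȳ) = N²·(1 − n/N)·s²/n.
f = 2496/19730 = 0.12650786; Var(ȳ) = 0.87349214·9.09/2496 = 0.0031811072.
Var(Ŷ) = 19730² · 0.0031811072 = 1.2383188 × 10^6.
SE(Ŷ) = √(1.2383188 × 10^6) = 1113.

1113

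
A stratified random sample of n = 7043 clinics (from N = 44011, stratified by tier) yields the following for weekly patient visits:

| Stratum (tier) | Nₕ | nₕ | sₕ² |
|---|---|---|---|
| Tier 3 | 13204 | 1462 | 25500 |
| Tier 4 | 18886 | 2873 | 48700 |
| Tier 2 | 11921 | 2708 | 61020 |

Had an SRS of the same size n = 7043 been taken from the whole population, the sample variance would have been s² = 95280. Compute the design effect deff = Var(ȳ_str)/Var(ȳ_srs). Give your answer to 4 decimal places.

0.4682

Var(ȳ_str) = Σ Wₕ²(1−fₕ)sₕ²/nₕ with Wₕ = Nₕ/44011:
  Tier 3: (13204/44011)²·(1−1462/13204)·25500/1462 = 1.3961045
  Tier 4: (18886/44011)²·(1−2873/18886)·48700/2873 = 2.646571
  Tier 2: (11921/44011)²·(1−2708/11921)·61020/2708 = 1.2776586
  → Var(ȳ_str) = 5.3203341.
Var(ȳ_srs) = (1 − 7043/44011)·95280/7043 = 11.363413.
deff = 5.3203341 / 11.363413 = 0.4682.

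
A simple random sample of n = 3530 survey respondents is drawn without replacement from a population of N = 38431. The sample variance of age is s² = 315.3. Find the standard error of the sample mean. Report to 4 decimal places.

Under SRS without replacement, Var(ȳ) = (1 − f)·s²/n with f = n/N = 3530/38431 = 0.09185293.
Var(ȳ) = (1 − 0.09185293)·315.3/3530 = 0.90814707·0.089320113 = 0.081115799.
SE(ȳ) = √(0.081115799) = 0.2848.

0.2848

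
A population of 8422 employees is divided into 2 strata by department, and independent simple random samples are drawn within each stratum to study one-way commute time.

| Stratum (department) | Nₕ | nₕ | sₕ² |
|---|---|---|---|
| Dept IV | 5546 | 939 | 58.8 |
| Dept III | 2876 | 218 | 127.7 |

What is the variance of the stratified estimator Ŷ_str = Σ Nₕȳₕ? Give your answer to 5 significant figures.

6.0779 × 10^6

Var(Ŷ_str) = Σₕ Nₕ²(1 − fₕ)sₕ²/nₕ.
Dept IV: 5546²·(1 − 939/5546)·58.8/939 = 1.5999625 × 10^6.
Dept III: 2876²·(1 − 218/2876)·127.7/218 = 4.4779399 × 10^6.
Sum = 6.0779024 × 10^6.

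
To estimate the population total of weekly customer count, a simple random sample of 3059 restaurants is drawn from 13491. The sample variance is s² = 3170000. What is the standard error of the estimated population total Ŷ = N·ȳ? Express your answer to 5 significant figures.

381900

Var(Ŷ) = N²·Var(ȳ) = N²·(1 − n/N)·s²/n.
f = 3059/13491 = 0.22674376; Var(ȳ) = 0.77325624·3170000/3059 = 801.31491.
Var(Ŷ) = 13491² · 801.31491 = 1.4584499 × 10^11.
SE(Ŷ) = √(1.4584499 × 10^11) = 381900.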